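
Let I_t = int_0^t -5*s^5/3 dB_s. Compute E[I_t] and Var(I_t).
E[I_t] = 0; Var(I_t) = 25*t^11/99

The Itô integral of a deterministic integrand f(s) has mean 0 because each increment f(s) * (B_{s+ds} - B_s) has mean 0. By the Itô isometry:
  Var( int_0^t f(s) dB_s ) = E[ (int_0^t f(s) dB_s)^2 ] = int_0^t f(s)^2 ds.
Here f(s) = -5*s^5/3, so f(s)^2 = 25*s^10/9. Integrate:
  int_0^t (25*s^10/9) ds = 25*t^11/99.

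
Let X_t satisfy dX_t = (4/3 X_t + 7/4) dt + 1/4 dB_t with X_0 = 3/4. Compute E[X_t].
E[X_t] = 33*exp(4*t/3)/16 - 21/16

Taking expectations and using E[dB_t] = 0, the mean m(t) = E[X_t] satisfies the ODE m'(t) = a m(t) + b with m(0) = x_0. With a = 4/3, b = 7/4, x_0 = 3/4, the solution is
  m(t) = x_0 * exp(a t) + (b/a) * (exp(a t) - 1)
       = (3/4) * exp((4/3) t) + ((7/4)/(4/3)) * (exp((4/3) t) - 1)
       = 33*exp(4*t/3)/16 - 21/16.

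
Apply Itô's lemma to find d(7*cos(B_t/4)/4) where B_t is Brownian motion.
d(7*cos(B_t/4)/4) = (-7*cos(B_t/4)/128) dt + (-7*sin(B_t/4)/16) dB_t

Itô's formula for f(B_t) gives d f(B_t) = f'(B_t) dB_t + (1/2) f''(B_t) dt. Compute derivatives of f(x) = 7*cos(x/4)/4:
  f'(x)  = -7*sin(x/4)/16
  f''(x) = -7*cos(x/4)/64
Substitute x = B_t and multiply the f'' term by 1/2:
  drift     = (1/2) * (-7*cos(x/4)/64) evaluated at B_t = -7*cos(B_t/4)/128
  diffusion = (-7*sin(x/4)/16) evaluated at B_t = -7*sin(B_t/4)/16
Therefore d(7*cos(B_t/4)/4) = (-7*cos(B_t/4)/128) dt + (-7*sin(B_t/4)/16) dB_t.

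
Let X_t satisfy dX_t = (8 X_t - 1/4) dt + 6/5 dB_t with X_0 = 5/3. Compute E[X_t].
E[X_t] = 157*exp(8*t)/96 + 1/32

Taking expectations and using E[dB_t] = 0, the mean m(t) = E[X_t] satisfies the ODE m'(t) = a m(t) + b with m(0) = x_0. With a = 8, b = -1/4, x_0 = 5/3, the solution is
  m(t) = x_0 * exp(a t) + (b/a) * (exp(a t) - 1)
       = (5/3) * exp(8 t) + ((-1/4)/8) * (exp(8 t) - 1)
       = 157*exp(8*t)/96 + 1/32.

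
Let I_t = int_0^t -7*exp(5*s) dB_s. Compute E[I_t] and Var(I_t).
E[I_t] = 0; Var(I_t) = 49*exp(10*t)/10 - 49/10

The Itô integral of a deterministic integrand f(s) has mean 0 because each increment f(s) * (B_{s+ds} - B_s) has mean 0. By the Itô isometry:
  Var( int_0^t f(s) dB_s ) = E[ (int_0^t f(s) dB_s)^2 ] = int_0^t f(s)^2 ds.
Here f(s) = -7*exp(5*s), so f(s)^2 = 49*exp(10*s). Integrate:
  int_0^t (49*exp(10*s)) ds = 49*exp(10*t)/10 - 49/10.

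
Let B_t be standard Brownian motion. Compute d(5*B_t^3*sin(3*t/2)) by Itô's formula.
d(5*B_t^3*sin(3*t/2)) = (15*B_t*(B_t^2*cos(3*t/2) + 2*sin(3*t/2))/2) dt + (15*B_t^2*sin(3*t/2)) dB_t

Itô's formula for f(t, x): d f(t, B_t) = (f_t + (1/2) f_xx) dt + f_x dB_t. Compute partials of f(t, x) = 5*x^3*sin(3*t/2):
  f_t(t,x)  = 15*x^3*cos(3*t/2)/2
  f_x(t,x)  = 15*x^2*sin(3*t/2)
  f_xx(t,x) = 30*x*sin(3*t/2)
Assemble drift = f_t + (1/2) f_xx = 15*x*(x^2*cos(3*t/2) + 2*sin(3*t/2))/2 and diffusion = f_x = 15*x^2*sin(3*t/2). Substituting x = B_t:
  d(5*B_t^3*sin(3*t/2)) = (15*B_t*(B_t^2*cos(3*t/2) + 2*sin(3*t/2))/2) dt + (15*B_t^2*sin(3*t/2)) dB_t.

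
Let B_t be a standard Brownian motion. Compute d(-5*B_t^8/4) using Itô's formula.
d(-5*B_t^8/4) = (-35*B_t^6) dt + (-10*B_t^7) dB_t

Itô's formula for f(B_t) gives d f(B_t) = f'(B_t) dB_t + (1/2) f''(B_t) dt. Compute derivatives of f(x) = -5*x^8/4:
  f'(x)  = -10*x^7
  f''(x) = -70*x^6
Substitute x = B_t and multiply the f'' term by 1/2:
  drift     = (1/2) * (-70*x^6) evaluated at B_t = -35*B_t^6
  diffusion = (-10*x^7) evaluated at B_t = -10*B_t^7
Therefore d(-5*B_t^8/4) = (-35*B_t^6) dt + (-10*B_t^7) dB_t.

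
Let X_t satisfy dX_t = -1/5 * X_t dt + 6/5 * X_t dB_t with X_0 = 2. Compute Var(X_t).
Var(X_t) = (4*exp(36*t/25) - 4)*exp(-2*t/5)

For GBM dX = mu X dt + sigma X dB with X_0 = x_0, apply Itô to Y = log X: dY = (mu - sigma^2/2) dt + sigma dB, so Y_t = log(x_0) + (mu - sigma^2/2) t + sigma B_t and hence X_t = x_0 * exp((mu - sigma^2/2) t + sigma B_t).
With mu = -1/5, sigma = 6/5, x_0 = 2, this gives:
  X_t = 2 * exp((-23/25) * t + (6/5) * B_t).
Since sigma*B_t ~ Normal(0, sigma^2 t), E[exp(sigma*B_t)] = exp(sigma^2 t / 2); so E[X_t] = x_0 * exp((mu - sigma^2/2) t) * exp(sigma^2 t / 2) = x_0 * exp(mu t) = 2*exp(-t/5).
Var(X_t) = E[X_t^2] - (E[X_t])^2 = x_0^2 * exp(2 mu t) * (exp(sigma^2 t) - 1) = (4*exp(36*t/25) - 4)*exp(-2*t/5).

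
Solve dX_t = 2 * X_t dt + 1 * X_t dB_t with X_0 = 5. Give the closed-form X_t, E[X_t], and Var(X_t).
X_t = 5 * exp((3/2) t + (1) B_t); E[X_t] = 5*exp(2*t); Var(X_t) = 25*(exp(t) - 1)*exp(4*t)

For GBM dX = mu X dt + sigma X dB with X_0 = x_0, apply Itô to Y = log X: dY = (mu - sigma^2/2) dt + sigma dB, so Y_t = log(x_0) + (mu - sigma^2/2) t + sigma B_t and hence X_t = x_0 * exp((mu - sigma^2/2) t + sigma B_t).
With mu = 2, sigma = 1, x_0 = 5, this gives:
  X_t = 5 * exp((3/2) * t + (1) * B_t).
Since sigma*B_t ~ Normal(0, sigma^2 t), E[exp(sigma*B_t)] = exp(sigma^2 t / 2); so E[X_t] = x_0 * exp((mu - sigma^2/2) t) * exp(sigma^2 t / 2) = x_0 * exp(mu t) = 5*exp(2*t).
Var(X_t) = E[X_t^2] - (E[X_t])^2 = x_0^2 * exp(2 mu t) * (exp(sigma^2 t) - 1) = 25*(exp(t) - 1)*exp(4*t).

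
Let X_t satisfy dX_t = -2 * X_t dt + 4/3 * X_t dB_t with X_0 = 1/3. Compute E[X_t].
E[X_t] = exp(-2*t)/3

For GBM dX = mu X dt + sigma X dB with X_0 = x_0, apply Itô to Y = log X: dY = (mu - sigma^2/2) dt + sigma dB, so Y_t = log(x_0) + (mu - sigma^2/2) t + sigma B_t and hence X_t = x_0 * exp((mu - sigma^2/2) t + sigma B_t).
With mu = -2, sigma = 4/3, x_0 = 1/3, this gives:
  X_t = 1/3 * exp((-26/9) * t + (4/3) * B_t).
Since sigma*B_t ~ Normal(0, sigma^2 t), E[exp(sigma*B_t)] = exp(sigma^2 t / 2); so E[X_t] = x_0 * exp((mu - sigma^2/2) t) * exp(sigma^2 t / 2) = x_0 * exp(mu t) = exp(-2*t)/3.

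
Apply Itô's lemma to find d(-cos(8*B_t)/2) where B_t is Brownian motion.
d(-cos(8*B_t)/2) = (16*cos(8*B_t)) dt + (4*sin(8*B_t)) dB_t

Itô's formula for f(B_t) gives d f(B_t) = f'(B_t) dB_t + (1/2) f''(B_t) dt. Compute derivatives of f(x) = -cos(8*x)/2:
  f'(x)  = 4*sin(8*x)
  f''(x) = 32*cos(8*x)
Substitute x = B_t and multiply the f'' term by 1/2:
  drift     = (1/2) * (32*cos(8*x)) evaluated at B_t = 16*cos(8*B_t)
  diffusion = (4*sin(8*x)) evaluated at B_t = 4*sin(8*B_t)
Therefore d(-cos(8*B_t)/2) = (16*cos(8*B_t)) dt + (4*sin(8*B_t)) dB_t.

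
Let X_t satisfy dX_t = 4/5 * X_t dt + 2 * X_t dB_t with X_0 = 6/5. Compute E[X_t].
E[X_t] = 6*exp(4*t/5)/5

For GBM dX = mu X dt + sigma X dB with X_0 = x_0, apply Itô to Y = log X: dY = (mu - sigma^2/2) dt + sigma dB, so Y_t = log(x_0) + (mu - sigma^2/2) t + sigma B_t and hence X_t = x_0 * exp((mu - sigma^2/2) t + sigma B_t).
With mu = 4/5, sigma = 2, x_0 = 6/5, this gives:
  X_t = 6/5 * exp((-6/5) * t + (2) * B_t).
Since sigma*B_t ~ Normal(0, sigma^2 t), E[exp(sigma*B_t)] = exp(sigma^2 t / 2); so E[X_t] = x_0 * exp((mu - sigma^2/2) t) * exp(sigma^2 t / 2) = x_0 * exp(mu t) = 6*exp(4*t/5)/5.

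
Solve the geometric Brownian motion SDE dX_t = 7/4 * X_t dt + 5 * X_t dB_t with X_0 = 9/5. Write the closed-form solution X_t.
X_t = 9/5 * exp((-43/4) * t + (5) * B_t)

For GBM dX = mu X dt + sigma X dB with X_0 = x_0, apply Itô to Y = log X: dY = (mu - sigma^2/2) dt + sigma dB, so Y_t = log(x_0) + (mu - sigma^2/2) t + sigma B_t and hence X_t = x_0 * exp((mu - sigma^2/2) t + sigma B_t).
With mu = 7/4, sigma = 5, x_0 = 9/5, this gives:
  X_t = 9/5 * exp((-43/4) * t + (5) * B_t).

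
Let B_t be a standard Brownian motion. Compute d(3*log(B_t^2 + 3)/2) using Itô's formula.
d(3*log(B_t^2 + 3)/2) = (3*(3 - B_t^2)/(2*(B_t^2 + 3)^2)) dt + (3*B_t/(B_t^2 + 3)) dB_t

Itô's formula for f(B_t) gives d f(B_t) = f'(B_t) dB_t + (1/2) f''(B_t) dt. Compute derivatives of f(x) = 3*log(x^2 + 3)/2:
  f'(x)  = 3*x/(x^2 + 3)
  f''(x) = 3*(3 - x^2)/(x^2 + 3)^2
Substitute x = B_t and multiply the f'' term by 1/2:
  drift     = (1/2) * (3*(3 - x^2)/(x^2 + 3)^2) evaluated at B_t = 3*(3 - B_t^2)/(2*(B_t^2 + 3)^2)
  diffusion = (3*x/(x^2 + 3)) evaluated at B_t = 3*B_t/(B_t^2 + 3)
Therefore d(3*log(B_t^2 + 3)/2) = (3*(3 - B_t^2)/(2*(B_t^2 + 3)^2)) dt + (3*B_t/(B_t^2 + 3)) dB_t.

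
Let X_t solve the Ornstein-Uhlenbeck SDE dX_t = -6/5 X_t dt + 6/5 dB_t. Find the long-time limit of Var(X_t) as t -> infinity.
lim Var(X_t) = 3/5

The OU SDE dX = -theta X dt + sigma dB admits the integrating factor exp(theta t): d(exp(theta t) X_t) = sigma exp(theta t) dB_t. Integrating from 0 to t gives X_t = x_0 * exp(-theta t) + sigma * int_0^t exp(-theta (t-s)) dB_s for any initial x_0. The Itô integral has variance (by the Itô isometry) sigma^2 * int_0^t exp(-2 theta (t - s)) ds = sigma^2 * (1 - exp(-2 theta t)) / (2 theta), independent of x_0.
With theta = 6/5, sigma = 6/5:
  Var(X_t) = (6/5)^2 * (1 - exp(-2*6/5 t)) / (2 * 6/5) = 3/5 - 3*exp(-12*t/5)/5.
As t -> infinity, exp(-2*6/5 t) -> 0, so the stationary variance is sigma^2 / (2 theta) = 3/5.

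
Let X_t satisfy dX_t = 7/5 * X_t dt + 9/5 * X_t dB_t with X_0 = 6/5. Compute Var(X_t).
Var(X_t) = 36*(exp(81*t/25) - 1)*exp(14*t/5)/25

For GBM dX = mu X dt + sigma X dB with X_0 = x_0, apply Itô to Y = log X: dY = (mu - sigma^2/2) dt + sigma dB, so Y_t = log(x_0) + (mu - sigma^2/2) t + sigma B_t and hence X_t = x_0 * exp((mu - sigma^2/2) t + sigma B_t).
With mu = 7/5, sigma = 9/5, x_0 = 6/5, this gives:
  X_t = 6/5 * exp((-11/50) * t + (9/5) * B_t).
Since sigma*B_t ~ Normal(0, sigma^2 t), E[exp(sigma*B_t)] = exp(sigma^2 t / 2); so E[X_t] = x_0 * exp((mu - sigma^2/2) t) * exp(sigma^2 t / 2) = x_0 * exp(mu t) = 6*exp(7*t/5)/5.
Var(X_t) = E[X_t^2] - (E[X_t])^2 = x_0^2 * exp(2 mu t) * (exp(sigma^2 t) - 1) = 36*(exp(81*t/25) - 1)*exp(14*t/5)/25.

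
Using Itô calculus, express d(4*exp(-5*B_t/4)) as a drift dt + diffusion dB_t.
d(4*exp(-5*B_t/4)) = (25*exp(-5*B_t/4)/8) dt + (-5*exp(-5*B_t/4)) dB_t

Itô's formula for f(B_t) gives d f(B_t) = f'(B_t) dB_t + (1/2) f''(B_t) dt. Compute derivatives of f(x) = 4*exp(-5*x/4):
  f'(x)  = -5*exp(-5*x/4)
  f''(x) = 25*exp(-5*x/4)/4
Substitute x = B_t and multiply the f'' term by 1/2:
  drift     = (1/2) * (25*exp(-5*x/4)/4) evaluated at B_t = 25*exp(-5*B_t/4)/8
  diffusion = (-5*exp(-5*x/4)) evaluated at B_t = -5*exp(-5*B_t/4)
Therefore d(4*exp(-5*B_t/4)) = (25*exp(-5*B_t/4)/8) dt + (-5*exp(-5*B_t/4)) dB_t.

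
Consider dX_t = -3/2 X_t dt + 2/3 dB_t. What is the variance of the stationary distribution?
lim Var(X_t) = 4/27

The OU SDE dX = -theta X dt + sigma dB admits the integrating factor exp(theta t): d(exp(theta t) X_t) = sigma exp(theta t) dB_t. Integrating from 0 to t gives X_t = x_0 * exp(-theta t) + sigma * int_0^t exp(-theta (t-s)) dB_s for any initial x_0. The Itô integral has variance (by the Itô isometry) sigma^2 * int_0^t exp(-2 theta (t - s)) ds = sigma^2 * (1 - exp(-2 theta t)) / (2 theta), independent of x_0.
With theta = 3/2, sigma = 2/3:
  Var(X_t) = (2/3)^2 * (1 - exp(-2*3/2 t)) / (2 * 3/2) = 4/27 - 4*exp(-3*t)/27.
As t -> infinity, exp(-2*3/2 t) -> 0, so the stationary variance is sigma^2 / (2 theta) = 4/27.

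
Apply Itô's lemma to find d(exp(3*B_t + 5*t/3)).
d(exp(3*B_t + 5*t/3)) = (37*exp(3*B_t + 5*t/3)/6) dt + (3*exp(3*B_t + 5*t/3)) dB_t

Itô's formula for f(t, x): d f(t, B_t) = (f_t + (1/2) f_xx) dt + f_x dB_t. Compute partials of f(t, x) = exp(5*t/3 + 3*x):
  f_t(t,x)  = 5*exp(5*t/3 + 3*x)/3
  f_x(t,x)  = 3*exp(5*t/3 + 3*x)
  f_xx(t,x) = 9*exp(5*t/3 + 3*x)
Assemble drift = f_t + (1/2) f_xx = 37*exp(5*t/3 + 3*x)/6 and diffusion = f_x = 3*exp(5*t/3 + 3*x). Substituting x = B_t:
  d(exp(3*B_t + 5*t/3)) = (37*exp(3*B_t + 5*t/3)/6) dt + (3*exp(3*B_t + 5*t/3)) dB_t.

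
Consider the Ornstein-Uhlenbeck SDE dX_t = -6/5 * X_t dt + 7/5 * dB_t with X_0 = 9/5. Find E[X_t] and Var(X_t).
E[X_t] = 9*exp(-6*t/5)/5; Var(X_t) = 49/60 - 49*exp(-12*t/5)/60

The OU SDE dX = -theta X dt + sigma dB admits the integrating factor exp(theta t): d(exp(theta t) X_t) = sigma exp(theta t) dB_t. Integrating from 0 to t:
  X_t = x_0 * exp(-theta t) + sigma * int_0^t exp(-theta (t-s)) dB_s.
The Itô integral has mean 0 and (by the Itô isometry) variance sigma^2 * int_0^t exp(-2 theta (t - s)) ds = sigma^2 * (1 - exp(-2 theta t)) / (2 theta).
With theta = 6/5, sigma = 7/5, x_0 = 9/5:
  E[X_t] = 9/5 * exp(-6/5 t) = 9*exp(-6*t/5)/5
  Var(X_t) = (7/5)^2 * (1 - exp(-2*6/5 t)) / (2 * 6/5) = 49/60 - 49*exp(-12*t/5)/60.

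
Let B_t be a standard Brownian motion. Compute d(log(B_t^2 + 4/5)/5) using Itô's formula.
d(log(B_t^2 + 4/5)/5) = ((4 - 5*B_t^2)/(5*B_t^2 + 4)^2) dt + (2*B_t/(5*B_t^2 + 4)) dB_t

Itô's formula for f(B_t) gives d f(B_t) = f'(B_t) dB_t + (1/2) f''(B_t) dt. Compute derivatives of f(x) = log(x^2 + 4/5)/5:
  f'(x)  = 2*x/(5*x^2 + 4)
  f''(x) = 2*(4 - 5*x^2)/(5*x^2 + 4)^2
Substitute x = B_t and multiply the f'' term by 1/2:
  drift     = (1/2) * (2*(4 - 5*x^2)/(5*x^2 + 4)^2) evaluated at B_t = (4 - 5*B_t^2)/(5*B_t^2 + 4)^2
  diffusion = (2*x/(5*x^2 + 4)) evaluated at B_t = 2*B_t/(5*B_t^2 + 4)
Therefore d(log(B_t^2 + 4/5)/5) = ((4 - 5*B_t^2)/(5*B_t^2 + 4)^2) dt + (2*B_t/(5*B_t^2 + 4)) dB_t.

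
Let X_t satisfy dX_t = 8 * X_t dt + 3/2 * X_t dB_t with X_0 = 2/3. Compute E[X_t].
E[X_t] = 2*exp(8*t)/3

For GBM dX = mu X dt + sigma X dB with X_0 = x_0, apply Itô to Y = log X: dY = (mu - sigma^2/2) dt + sigma dB, so Y_t = log(x_0) + (mu - sigma^2/2) t + sigma B_t and hence X_t = x_0 * exp((mu - sigma^2/2) t + sigma B_t).
With mu = 8, sigma = 3/2, x_0 = 2/3, this gives:
  X_t = 2/3 * exp((55/8) * t + (3/2) * B_t).
Since sigma*B_t ~ Normal(0, sigma^2 t), E[exp(sigma*B_t)] = exp(sigma^2 t / 2); so E[X_t] = x_0 * exp((mu - sigma^2/2) t) * exp(sigma^2 t / 2) = x_0 * exp(mu t) = 2*exp(8*t)/3.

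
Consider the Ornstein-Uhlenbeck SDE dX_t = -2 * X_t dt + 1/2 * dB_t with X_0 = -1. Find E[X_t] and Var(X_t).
E[X_t] = -exp(-2*t); Var(X_t) = 1/16 - exp(-4*t)/16

The OU SDE dX = -theta X dt + sigma dB admits the integrating factor exp(theta t): d(exp(theta t) X_t) = sigma exp(theta t) dB_t. Integrating from 0 to t:
  X_t = x_0 * exp(-theta t) + sigma * int_0^t exp(-theta (t-s)) dB_s.
The Itô integral has mean 0 and (by the Itô isometry) variance sigma^2 * int_0^t exp(-2 theta (t - s)) ds = sigma^2 * (1 - exp(-2 theta t)) / (2 theta).
With theta = 2, sigma = 1/2, x_0 = -1:
  E[X_t] = -1 * exp(-2 t) = -exp(-2*t)
  Var(X_t) = (1/2)^2 * (1 - exp(-2*2 t)) / (2 * 2) = 1/16 - exp(-4*t)/16.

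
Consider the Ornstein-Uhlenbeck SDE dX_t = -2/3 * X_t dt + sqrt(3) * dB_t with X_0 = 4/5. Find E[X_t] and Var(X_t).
E[X_t] = 4*exp(-2*t/3)/5; Var(X_t) = 9/4 - 9*exp(-4*t/3)/4

The OU SDE dX = -theta X dt + sigma dB admits the integrating factor exp(theta t): d(exp(theta t) X_t) = sigma exp(theta t) dB_t. Integrating from 0 to t:
  X_t = x_0 * exp(-theta t) + sigma * int_0^t exp(-theta (t-s)) dB_s.
The Itô integral has mean 0 and (by the Itô isometry) variance sigma^2 * int_0^t exp(-2 theta (t - s)) ds = sigma^2 * (1 - exp(-2 theta t)) / (2 theta).
With theta = 2/3, sigma = sqrt(3), x_0 = 4/5:
  E[X_t] = 4/5 * exp(-2/3 t) = 4*exp(-2*t/3)/5
  Var(X_t) = (sqrt(3))^2 * (1 - exp(-2*2/3 t)) / (2 * 2/3) = 9/4 - 9*exp(-4*t/3)/4.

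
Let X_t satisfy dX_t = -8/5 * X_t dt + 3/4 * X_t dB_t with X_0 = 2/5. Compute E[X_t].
E[X_t] = 2*exp(-8*t/5)/5

For GBM dX = mu X dt + sigma X dB with X_0 = x_0, apply Itô to Y = log X: dY = (mu - sigma^2/2) dt + sigma dB, so Y_t = log(x_0) + (mu - sigma^2/2) t + sigma B_t and hence X_t = x_0 * exp((mu - sigma^2/2) t + sigma B_t).
With mu = -8/5, sigma = 3/4, x_0 = 2/5, this gives:
  X_t = 2/5 * exp((-301/160) * t + (3/4) * B_t).
Since sigma*B_t ~ Normal(0, sigma^2 t), E[exp(sigma*B_t)] = exp(sigma^2 t / 2); so E[X_t] = x_0 * exp((mu - sigma^2/2) t) * exp(sigma^2 t / 2) = x_0 * exp(mu t) = 2*exp(-8*t/5)/5.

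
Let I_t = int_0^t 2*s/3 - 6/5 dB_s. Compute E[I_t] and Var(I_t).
E[I_t] = 0; Var(I_t) = 4*t*(25*t^2 - 135*t + 243)/675

The Itô integral of a deterministic integrand f(s) has mean 0 because each increment f(s) * (B_{s+ds} - B_s) has mean 0. By the Itô isometry:
  Var( int_0^t f(s) dB_s ) = E[ (int_0^t f(s) dB_s)^2 ] = int_0^t f(s)^2 ds.
Here f(s) = 2*s/3 - 6/5, so f(s)^2 = 4*(5*s - 9)^2/225. Integrate:
  int_0^t (4*(5*s - 9)^2/225) ds = 4*t*(25*t^2 - 135*t + 243)/675.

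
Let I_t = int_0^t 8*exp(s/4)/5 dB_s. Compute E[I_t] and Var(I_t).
E[I_t] = 0; Var(I_t) = 128*exp(t/2)/25 - 128/25

The Itô integral of a deterministic integrand f(s) has mean 0 because each increment f(s) * (B_{s+ds} - B_s) has mean 0. By the Itô isometry:
  Var( int_0^t f(s) dB_s ) = E[ (int_0^t f(s) dB_s)^2 ] = int_0^t f(s)^2 ds.
Here f(s) = 8*exp(s/4)/5, so f(s)^2 = 64*exp(s/2)/25. Integrate:
  int_0^t (64*exp(s/2)/25) ds = 128*exp(t/2)/25 - 128/25.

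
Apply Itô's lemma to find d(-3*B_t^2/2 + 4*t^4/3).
d(-3*B_t^2/2 + 4*t^4/3) = (16*t^3/3 - 3/2) dt + (-3*B_t) dB_t

Itô's formula for f(t, x): d f(t, B_t) = (f_t + (1/2) f_xx) dt + f_x dB_t. Compute partials of f(t, x) = 4*t^4/3 - 3*x^2/2:
  f_t(t,x)  = 16*t^3/3
  f_x(t,x)  = -3*x
  f_xx(t,x) = -3
Assemble drift = f_t + (1/2) f_xx = 16*t^3/3 - 3/2 and diffusion = f_x = -3*x. Substituting x = B_t:
  d(-3*B_t^2/2 + 4*t^4/3) = (16*t^3/3 - 3/2) dt + (-3*B_t) dB_t.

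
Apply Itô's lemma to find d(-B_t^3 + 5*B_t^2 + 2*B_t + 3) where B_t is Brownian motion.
d(-B_t^3 + 5*B_t^2 + 2*B_t + 3) = (5 - 3*B_t) dt + (-3*B_t^2 + 10*B_t + 2) dB_t

Itô's formula for f(B_t) gives d f(B_t) = f'(B_t) dB_t + (1/2) f''(B_t) dt. Compute derivatives of f(x) = -x^3 + 5*x^2 + 2*x + 3:
  f'(x)  = -3*x^2 + 10*x + 2
  f''(x) = 10 - 6*x
Substitute x = B_t and multiply the f'' term by 1/2:
  drift     = (1/2) * (10 - 6*x) evaluated at B_t = 5 - 3*B_t
  diffusion = (-3*x^2 + 10*x + 2) evaluated at B_t = -3*B_t^2 + 10*B_t + 2
Therefore d(-B_t^3 + 5*B_t^2 + 2*B_t + 3) = (5 - 3*B_t) dt + (-3*B_t^2 + 10*B_t + 2) dB_t.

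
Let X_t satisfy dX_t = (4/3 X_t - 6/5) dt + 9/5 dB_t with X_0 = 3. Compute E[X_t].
E[X_t] = 21*exp(4*t/3)/10 + 9/10

Taking expectations and using E[dB_t] = 0, the mean m(t) = E[X_t] satisfies the ODE m'(t) = a m(t) + b with m(0) = x_0. With a = 4/3, b = -6/5, x_0 = 3, the solution is
  m(t) = x_0 * exp(a t) + (b/a) * (exp(a t) - 1)
       = 3 * exp((4/3) t) + ((-6/5)/(4/3)) * (exp((4/3) t) - 1)
       = 21*exp(4*t/3)/10 + 9/10.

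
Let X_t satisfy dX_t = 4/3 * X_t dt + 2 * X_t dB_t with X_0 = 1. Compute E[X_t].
E[X_t] = exp(4*t/3)

For GBM dX = mu X dt + sigma X dB with X_0 = x_0, apply Itô to Y = log X: dY = (mu - sigma^2/2) dt + sigma dB, so Y_t = log(x_0) + (mu - sigma^2/2) t + sigma B_t and hence X_t = x_0 * exp((mu - sigma^2/2) t + sigma B_t).
With mu = 4/3, sigma = 2, x_0 = 1, this gives:
  X_t = 1 * exp((-2/3) * t + (2) * B_t).
Since sigma*B_t ~ Normal(0, sigma^2 t), E[exp(sigma*B_t)] = exp(sigma^2 t / 2); so E[X_t] = x_0 * exp((mu - sigma^2/2) t) * exp(sigma^2 t / 2) = x_0 * exp(mu t) = exp(4*t/3).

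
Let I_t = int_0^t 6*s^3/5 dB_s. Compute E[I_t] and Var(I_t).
E[I_t] = 0; Var(I_t) = 36*t^7/175

The Itô integral of a deterministic integrand f(s) has mean 0 because each increment f(s) * (B_{s+ds} - B_s) has mean 0. By the Itô isometry:
  Var( int_0^t f(s) dB_s ) = E[ (int_0^t f(s) dB_s)^2 ] = int_0^t f(s)^2 ds.
Here f(s) = 6*s^3/5, so f(s)^2 = 36*s^6/25. Integrate:
  int_0^t (36*s^6/25) ds = 36*t^7/175.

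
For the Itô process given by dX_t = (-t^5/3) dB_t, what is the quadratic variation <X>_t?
<X>_t = t^11/99

For an Itô process dX_t = a(t) dt + b(t) dB_t, the quadratic variation is <X>_t = int_0^t b(s)^2 ds (the drift term does not contribute). Here b(s) = -s^5/3, so
  b(s)^2 = s^10/9.
Integrating from 0 to t:
  <X>_t = int_0^t (s^10/9) ds = t^11/99.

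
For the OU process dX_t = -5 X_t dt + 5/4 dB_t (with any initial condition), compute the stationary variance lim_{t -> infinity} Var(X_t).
lim Var(X_t) = 5/32

The OU SDE dX = -theta X dt + sigma dB admits the integrating factor exp(theta t): d(exp(theta t) X_t) = sigma exp(theta t) dB_t. Integrating from 0 to t gives X_t = x_0 * exp(-theta t) + sigma * int_0^t exp(-theta (t-s)) dB_s for any initial x_0. The Itô integral has variance (by the Itô isometry) sigma^2 * int_0^t exp(-2 theta (t - s)) ds = sigma^2 * (1 - exp(-2 theta t)) / (2 theta), independent of x_0.
With theta = 5, sigma = 5/4:
  Var(X_t) = (5/4)^2 * (1 - exp(-2*5 t)) / (2 * 5) = 5/32 - 5*exp(-10*t)/32.
As t -> infinity, exp(-2*5 t) -> 0, so the stationary variance is sigma^2 / (2 theta) = 5/32.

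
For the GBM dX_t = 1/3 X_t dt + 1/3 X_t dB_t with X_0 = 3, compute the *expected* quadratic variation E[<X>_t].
E[<X>_t] = 9*exp(7*t/9)/7 - 9/7

<X>_t = int_0^t ((1/3) * X_s)^2 ds. Taking expectation inside the integral: E[<X>_t] = (1/3)^2 * int_0^t E[X_s^2] ds. For GBM, E[X_s^2] = x_0^2 * exp((2 mu + sigma^2) s). Integrating:
  E[<X>_t] = (1/3)^2 * 3^2 * (exp((2*(1/3) + (1/3)^2) t) - 1) / (2*(1/3) + (1/3)^2)
           = (1/3)^2 * 3^2 * (exp((7/9) t) - 1) / (7/9) = 9*exp(7*t/9)/7 - 9/7.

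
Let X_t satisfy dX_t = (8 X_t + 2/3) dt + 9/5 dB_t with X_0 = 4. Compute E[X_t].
E[X_t] = 49*exp(8*t)/12 - 1/12

Taking expectations and using E[dB_t] = 0, the mean m(t) = E[X_t] satisfies the ODE m'(t) = a m(t) + b with m(0) = x_0. With a = 8, b = 2/3, x_0 = 4, the solution is
  m(t) = x_0 * exp(a t) + (b/a) * (exp(a t) - 1)
       = 4 * exp(8 t) + ((2/3)/8) * (exp(8 t) - 1)
       = 49*exp(8*t)/12 - 1/12.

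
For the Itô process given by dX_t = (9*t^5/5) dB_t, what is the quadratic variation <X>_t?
<X>_t = 81*t^11/275

For an Itô process dX_t = a(t) dt + b(t) dB_t, the quadratic variation is <X>_t = int_0^t b(s)^2 ds (the drift term does not contribute). Here b(s) = 9*s^5/5, so
  b(s)^2 = 81*s^10/25.
Integrating from 0 to t:
  <X>_t = int_0^t (81*s^10/25) ds = 81*t^11/275.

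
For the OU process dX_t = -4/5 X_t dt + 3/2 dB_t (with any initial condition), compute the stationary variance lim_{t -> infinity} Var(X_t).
lim Var(X_t) = 45/32

The OU SDE dX = -theta X dt + sigma dB admits the integrating factor exp(theta t): d(exp(theta t) X_t) = sigma exp(theta t) dB_t. Integrating from 0 to t gives X_t = x_0 * exp(-theta t) + sigma * int_0^t exp(-theta (t-s)) dB_s for any initial x_0. The Itô integral has variance (by the Itô isometry) sigma^2 * int_0^t exp(-2 theta (t - s)) ds = sigma^2 * (1 - exp(-2 theta t)) / (2 theta), independent of x_0.
With theta = 4/5, sigma = 3/2:
  Var(X_t) = (3/2)^2 * (1 - exp(-2*4/5 t)) / (2 * 4/5) = 45/32 - 45*exp(-8*t/5)/32.
As t -> infinity, exp(-2*4/5 t) -> 0, so the stationary variance is sigma^2 / (2 theta) = 45/32.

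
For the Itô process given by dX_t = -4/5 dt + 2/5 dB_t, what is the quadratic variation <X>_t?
<X>_t = 4*t/25

For an Itô process dX_t = a(t) dt + b(t) dB_t, the quadratic variation is <X>_t = int_0^t b(s)^2 ds (the drift term does not contribute). Here b(s) = 2/5, so
  b(s)^2 = 4/25.
Integrating from 0 to t:
  <X>_t = int_0^t (4/25) ds = 4*t/25.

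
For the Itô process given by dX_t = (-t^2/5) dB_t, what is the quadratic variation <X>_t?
<X>_t = t^5/125

For an Itô process dX_t = a(t) dt + b(t) dB_t, the quadratic variation is <X>_t = int_0^t b(s)^2 ds (the drift term does not contribute). Here b(s) = -s^2/5, so
  b(s)^2 = s^4/25.
Integrating from 0 to t:
  <X>_t = int_0^t (s^4/25) ds = t^5/125.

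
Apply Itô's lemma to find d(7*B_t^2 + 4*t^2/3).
d(7*B_t^2 + 4*t^2/3) = (8*t/3 + 7) dt + (14*B_t) dB_t

Itô's formula for f(t, x): d f(t, B_t) = (f_t + (1/2) f_xx) dt + f_x dB_t. Compute partials of f(t, x) = 4*t^2/3 + 7*x^2:
  f_t(t,x)  = 8*t/3
  f_x(t,x)  = 14*x
  f_xx(t,x) = 14
Assemble drift = f_t + (1/2) f_xx = 8*t/3 + 7 and diffusion = f_x = 14*x. Substituting x = B_t:
  d(7*B_t^2 + 4*t^2/3) = (8*t/3 + 7) dt + (14*B_t) dB_t.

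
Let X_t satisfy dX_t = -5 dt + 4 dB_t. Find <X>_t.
<X>_t = 16*t

For an Itô process dX_t = a(t) dt + b(t) dB_t, the quadratic variation is <X>_t = int_0^t b(s)^2 ds (the drift term does not contribute). Here b(s) = 4, so
  b(s)^2 = 16.
Integrating from 0 to t:
  <X>_t = int_0^t (16) ds = 16*t.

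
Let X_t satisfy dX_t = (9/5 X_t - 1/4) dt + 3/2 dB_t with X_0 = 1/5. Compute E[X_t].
E[X_t] = 11*exp(9*t/5)/180 + 5/36

Taking expectations and using E[dB_t] = 0, the mean m(t) = E[X_t] satisfies the ODE m'(t) = a m(t) + b with m(0) = x_0. With a = 9/5, b = -1/4, x_0 = 1/5, the solution is
  m(t) = x_0 * exp(a t) + (b/a) * (exp(a t) - 1)
       = (1/5) * exp((9/5) t) + ((-1/4)/(9/5)) * (exp((9/5) t) - 1)
       = 11*exp(9*t/5)/180 + 5/36.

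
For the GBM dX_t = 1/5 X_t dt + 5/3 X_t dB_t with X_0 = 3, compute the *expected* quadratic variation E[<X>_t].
E[<X>_t] = 1125*exp(143*t/45)/143 - 1125/143

<X>_t = int_0^t ((5/3) * X_s)^2 ds. Taking expectation inside the integral: E[<X>_t] = (5/3)^2 * int_0^t E[X_s^2] ds. For GBM, E[X_s^2] = x_0^2 * exp((2 mu + sigma^2) s). Integrating:
  E[<X>_t] = (5/3)^2 * 3^2 * (exp((2*(1/5) + (5/3)^2) t) - 1) / (2*(1/5) + (5/3)^2)
           = (5/3)^2 * 3^2 * (exp((143/45) t) - 1) / (143/45) = 1125*exp(143*t/45)/143 - 1125/143.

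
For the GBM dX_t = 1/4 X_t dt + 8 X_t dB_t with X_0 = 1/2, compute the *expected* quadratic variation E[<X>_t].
E[<X>_t] = 32*exp(129*t/2)/129 - 32/129

<X>_t = int_0^t (8 * X_s)^2 ds. Taking expectation inside the integral: E[<X>_t] = 8^2 * int_0^t E[X_s^2] ds. For GBM, E[X_s^2] = x_0^2 * exp((2 mu + sigma^2) s). Integrating:
  E[<X>_t] = 8^2 * (1/2)^2 * (exp((2*(1/4) + 8^2) t) - 1) / (2*(1/4) + 8^2)
           = 8^2 * (1/2)^2 * (exp((129/2) t) - 1) / (129/2) = 32*exp(129*t/2)/129 - 32/129.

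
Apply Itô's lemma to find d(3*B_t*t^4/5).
d(3*B_t*t^4/5) = (12*B_t*t^3/5) dt + (3*t^4/5) dB_t

Itô's formula for f(t, x): d f(t, B_t) = (f_t + (1/2) f_xx) dt + f_x dB_t. Compute partials of f(t, x) = 3*t^4*x/5:
  f_t(t,x)  = 12*t^3*x/5
  f_x(t,x)  = 3*t^4/5
  f_xx(t,x) = 0
Assemble drift = f_t + (1/2) f_xx = 12*t^3*x/5 and diffusion = f_x = 3*t^4/5. Substituting x = B_t:
  d(3*B_t*t^4/5) = (12*B_t*t^3/5) dt + (3*t^4/5) dB_t.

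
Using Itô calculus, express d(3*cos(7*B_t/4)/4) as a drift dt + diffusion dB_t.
d(3*cos(7*B_t/4)/4) = (-147*cos(7*B_t/4)/128) dt + (-21*sin(7*B_t/4)/16) dB_t

Itô's formula for f(B_t) gives d f(B_t) = f'(B_t) dB_t + (1/2) f''(B_t) dt. Compute derivatives of f(x) = 3*cos(7*x/4)/4:
  f'(x)  = -21*sin(7*x/4)/16
  f''(x) = -147*cos(7*x/4)/64
Substitute x = B_t and multiply the f'' term by 1/2:
  drift     = (1/2) * (-147*cos(7*x/4)/64) evaluated at B_t = -147*cos(7*B_t/4)/128
  diffusion = (-21*sin(7*x/4)/16) evaluated at B_t = -21*sin(7*B_t/4)/16
Therefore d(3*cos(7*B_t/4)/4) = (-147*cos(7*B_t/4)/128) dt + (-21*sin(7*B_t/4)/16) dB_t.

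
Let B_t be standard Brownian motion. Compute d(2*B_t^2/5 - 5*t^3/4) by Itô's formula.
d(2*B_t^2/5 - 5*t^3/4) = (2/5 - 15*t^2/4) dt + (4*B_t/5) dB_t

Itô's formula for f(t, x): d f(t, B_t) = (f_t + (1/2) f_xx) dt + f_x dB_t. Compute partials of f(t, x) = -5*t^3/4 + 2*x^2/5:
  f_t(t,x)  = -15*t^2/4
  f_x(t,x)  = 4*x/5
  f_xx(t,x) = 4/5
Assemble drift = f_t + (1/2) f_xx = 2/5 - 15*t^2/4 and diffusion = f_x = 4*x/5. Substituting x = B_t:
  d(2*B_t^2/5 - 5*t^3/4) = (2/5 - 15*t^2/4) dt + (4*B_t/5) dB_t.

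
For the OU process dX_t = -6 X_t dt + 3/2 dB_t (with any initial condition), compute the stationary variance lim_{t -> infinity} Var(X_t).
lim Var(X_t) = 3/16

The OU SDE dX = -theta X dt + sigma dB admits the integrating factor exp(theta t): d(exp(theta t) X_t) = sigma exp(theta t) dB_t. Integrating from 0 to t gives X_t = x_0 * exp(-theta t) + sigma * int_0^t exp(-theta (t-s)) dB_s for any initial x_0. The Itô integral has variance (by the Itô isometry) sigma^2 * int_0^t exp(-2 theta (t - s)) ds = sigma^2 * (1 - exp(-2 theta t)) / (2 theta), independent of x_0.
With theta = 6, sigma = 3/2:
  Var(X_t) = (3/2)^2 * (1 - exp(-2*6 t)) / (2 * 6) = 3/16 - 3*exp(-12*t)/16.
As t -> infinity, exp(-2*6 t) -> 0, so the stationary variance is sigma^2 / (2 theta) = 3/16.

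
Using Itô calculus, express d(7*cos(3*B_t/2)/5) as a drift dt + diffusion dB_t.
d(7*cos(3*B_t/2)/5) = (-63*cos(3*B_t/2)/40) dt + (-21*sin(3*B_t/2)/10) dB_t

Itô's formula for f(B_t) gives d f(B_t) = f'(B_t) dB_t + (1/2) f''(B_t) dt. Compute derivatives of f(x) = 7*cos(3*x/2)/5:
  f'(x)  = -21*sin(3*x/2)/10
  f''(x) = -63*cos(3*x/2)/20
Substitute x = B_t and multiply the f'' term by 1/2:
  drift     = (1/2) * (-63*cos(3*x/2)/20) evaluated at B_t = -63*cos(3*B_t/2)/40
  diffusion = (-21*sin(3*x/2)/10) evaluated at B_t = -21*sin(3*B_t/2)/10
Therefore d(7*cos(3*B_t/2)/5) = (-63*cos(3*B_t/2)/40) dt + (-21*sin(3*B_t/2)/10) dB_t.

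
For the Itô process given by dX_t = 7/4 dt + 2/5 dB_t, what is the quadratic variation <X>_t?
<X>_t = 4*t/25

For an Itô process dX_t = a(t) dt + b(t) dB_t, the quadratic variation is <X>_t = int_0^t b(s)^2 ds (the drift term does not contribute). Here b(s) = 2/5, so
  b(s)^2 = 4/25.
Integrating from 0 to t:
  <X>_t = int_0^t (4/25) ds = 4*t/25.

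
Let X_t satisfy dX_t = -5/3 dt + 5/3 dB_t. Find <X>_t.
<X>_t = 25*t/9

For an Itô process dX_t = a(t) dt + b(t) dB_t, the quadratic variation is <X>_t = int_0^t b(s)^2 ds (the drift term does not contribute). Here b(s) = 5/3, so
  b(s)^2 = 25/9.
Integrating from 0 to t:
  <X>_t = int_0^t (25/9) ds = 25*t/9.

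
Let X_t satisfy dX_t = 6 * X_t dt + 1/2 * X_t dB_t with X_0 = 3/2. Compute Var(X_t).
Var(X_t) = 9*(exp(t/4) - 1)*exp(12*t)/4

For GBM dX = mu X dt + sigma X dB with X_0 = x_0, apply Itô to Y = log X: dY = (mu - sigma^2/2) dt + sigma dB, so Y_t = log(x_0) + (mu - sigma^2/2) t + sigma B_t and hence X_t = x_0 * exp((mu - sigma^2/2) t + sigma B_t).
With mu = 6, sigma = 1/2, x_0 = 3/2, this gives:
  X_t = 3/2 * exp((47/8) * t + (1/2) * B_t).
Since sigma*B_t ~ Normal(0, sigma^2 t), E[exp(sigma*B_t)] = exp(sigma^2 t / 2); so E[X_t] = x_0 * exp((mu - sigma^2/2) t) * exp(sigma^2 t / 2) = x_0 * exp(mu t) = 3*exp(6*t)/2.
Var(X_t) = E[X_t^2] - (E[X_t])^2 = x_0^2 * exp(2 mu t) * (exp(sigma^2 t) - 1) = 9*(exp(t/4) - 1)*exp(12*t)/4.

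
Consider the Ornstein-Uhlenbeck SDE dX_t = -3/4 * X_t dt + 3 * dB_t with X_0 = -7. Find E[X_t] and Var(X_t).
E[X_t] = -7*exp(-3*t/4); Var(X_t) = 6 - 6*exp(-3*t/2)

The OU SDE dX = -theta X dt + sigma dB admits the integrating factor exp(theta t): d(exp(theta t) X_t) = sigma exp(theta t) dB_t. Integrating from 0 to t:
  X_t = x_0 * exp(-theta t) + sigma * int_0^t exp(-theta (t-s)) dB_s.
The Itô integral has mean 0 and (by the Itô isometry) variance sigma^2 * int_0^t exp(-2 theta (t - s)) ds = sigma^2 * (1 - exp(-2 theta t)) / (2 theta).
With theta = 3/4, sigma = 3, x_0 = -7:
  E[X_t] = -7 * exp(-3/4 t) = -7*exp(-3*t/4)
  Var(X_t) = (3)^2 * (1 - exp(-2*3/4 t)) / (2 * 3/4) = 6 - 6*exp(-3*t/2).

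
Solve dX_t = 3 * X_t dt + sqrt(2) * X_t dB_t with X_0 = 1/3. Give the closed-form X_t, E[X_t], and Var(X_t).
X_t = 1/3 * exp((2) t + (sqrt(2)) B_t); E[X_t] = exp(3*t)/3; Var(X_t) = (exp(2*t) - 1)*exp(6*t)/9

For GBM dX = mu X dt + sigma X dB with X_0 = x_0, apply Itô to Y = log X: dY = (mu - sigma^2/2) dt + sigma dB, so Y_t = log(x_0) + (mu - sigma^2/2) t + sigma B_t and hence X_t = x_0 * exp((mu - sigma^2/2) t + sigma B_t).
With mu = 3, sigma = sqrt(2), x_0 = 1/3, this gives:
  X_t = 1/3 * exp((2) * t + (sqrt(2)) * B_t).
Since sigma*B_t ~ Normal(0, sigma^2 t), E[exp(sigma*B_t)] = exp(sigma^2 t / 2); so E[X_t] = x_0 * exp((mu - sigma^2/2) t) * exp(sigma^2 t / 2) = x_0 * exp(mu t) = exp(3*t)/3.
Var(X_t) = E[X_t^2] - (E[X_t])^2 = x_0^2 * exp(2 mu t) * (exp(sigma^2 t) - 1) = (exp(2*t) - 1)*exp(6*t)/9.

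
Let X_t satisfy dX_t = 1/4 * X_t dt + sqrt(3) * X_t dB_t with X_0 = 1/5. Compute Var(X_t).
Var(X_t) = (exp(3*t) - 1)*exp(t/2)/25

For GBM dX = mu X dt + sigma X dB with X_0 = x_0, apply Itô to Y = log X: dY = (mu - sigma^2/2) dt + sigma dB, so Y_t = log(x_0) + (mu - sigma^2/2) t + sigma B_t and hence X_t = x_0 * exp((mu - sigma^2/2) t + sigma B_t).
With mu = 1/4, sigma = sqrt(3), x_0 = 1/5, this gives:
  X_t = 1/5 * exp((-5/4) * t + (sqrt(3)) * B_t).
Since sigma*B_t ~ Normal(0, sigma^2 t), E[exp(sigma*B_t)] = exp(sigma^2 t / 2); so E[X_t] = x_0 * exp((mu - sigma^2/2) t) * exp(sigma^2 t / 2) = x_0 * exp(mu t) = exp(t/4)/5.
Var(X_t) = E[X_t^2] - (E[X_t])^2 = x_0^2 * exp(2 mu t) * (exp(sigma^2 t) - 1) = (exp(3*t) - 1)*exp(t/2)/25.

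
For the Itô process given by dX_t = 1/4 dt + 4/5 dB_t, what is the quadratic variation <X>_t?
<X>_t = 16*t/25

For an Itô process dX_t = a(t) dt + b(t) dB_t, the quadratic variation is <X>_t = int_0^t b(s)^2 ds (the drift term does not contribute). Here b(s) = 4/5, so
  b(s)^2 = 16/25.
Integrating from 0 to t:
  <X>_t = int_0^t (16/25) ds = 16*t/25.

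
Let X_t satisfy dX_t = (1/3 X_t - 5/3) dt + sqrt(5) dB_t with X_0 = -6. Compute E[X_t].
E[X_t] = 5 - 11*exp(t/3)

Taking expectations and using E[dB_t] = 0, the mean m(t) = E[X_t] satisfies the ODE m'(t) = a m(t) + b with m(0) = x_0. With a = 1/3, b = -5/3, x_0 = -6, the solution is
  m(t) = x_0 * exp(a t) + (b/a) * (exp(a t) - 1)
       = (-6) * exp((1/3) t) + ((-5/3)/(1/3)) * (exp((1/3) t) - 1)
       = 5 - 11*exp(t/3).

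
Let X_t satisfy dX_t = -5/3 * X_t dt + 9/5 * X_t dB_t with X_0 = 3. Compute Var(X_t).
Var(X_t) = (9*exp(81*t/25) - 9)*exp(-10*t/3)

For GBM dX = mu X dt + sigma X dB with X_0 = x_0, apply Itô to Y = log X: dY = (mu - sigma^2/2) dt + sigma dB, so Y_t = log(x_0) + (mu - sigma^2/2) t + sigma B_t and hence X_t = x_0 * exp((mu - sigma^2/2) t + sigma B_t).
With mu = -5/3, sigma = 9/5, x_0 = 3, this gives:
  X_t = 3 * exp((-493/150) * t + (9/5) * B_t).
Since sigma*B_t ~ Normal(0, sigma^2 t), E[exp(sigma*B_t)] = exp(sigma^2 t / 2); so E[X_t] = x_0 * exp((mu - sigma^2/2) t) * exp(sigma^2 t / 2) = x_0 * exp(mu t) = 3*exp(-5*t/3).
Var(X_t) = E[X_t^2] - (E[X_t])^2 = x_0^2 * exp(2 mu t) * (exp(sigma^2 t) - 1) = (9*exp(81*t/25) - 9)*exp(-10*t/3).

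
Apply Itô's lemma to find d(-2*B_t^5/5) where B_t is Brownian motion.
d(-2*B_t^5/5) = (-4*B_t^3) dt + (-2*B_t^4) dB_t

Itô's formula for f(B_t) gives d f(B_t) = f'(B_t) dB_t + (1/2) f''(B_t) dt. Compute derivatives of f(x) = -2*x^5/5:
  f'(x)  = -2*x^4
  f''(x) = -8*x^3
Substitute x = B_t and multiply the f'' term by 1/2:
  drift     = (1/2) * (-8*x^3) evaluated at B_t = -4*B_t^3
  diffusion = (-2*x^4) evaluated at B_t = -2*B_t^4
Therefore d(-2*B_t^5/5) = (-4*B_t^3) dt + (-2*B_t^4) dB_t.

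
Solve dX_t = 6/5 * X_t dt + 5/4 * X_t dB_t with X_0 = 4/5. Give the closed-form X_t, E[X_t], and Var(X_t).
X_t = 4/5 * exp((67/160) t + (5/4) B_t); E[X_t] = 4*exp(6*t/5)/5; Var(X_t) = 16*(exp(25*t/16) - 1)*exp(12*t/5)/25

For GBM dX = mu X dt + sigma X dB with X_0 = x_0, apply Itô to Y = log X: dY = (mu - sigma^2/2) dt + sigma dB, so Y_t = log(x_0) + (mu - sigma^2/2) t + sigma B_t and hence X_t = x_0 * exp((mu - sigma^2/2) t + sigma B_t).
With mu = 6/5, sigma = 5/4, x_0 = 4/5, this gives:
  X_t = 4/5 * exp((67/160) * t + (5/4) * B_t).
Since sigma*B_t ~ Normal(0, sigma^2 t), E[exp(sigma*B_t)] = exp(sigma^2 t / 2); so E[X_t] = x_0 * exp((mu - sigma^2/2) t) * exp(sigma^2 t / 2) = x_0 * exp(mu t) = 4*exp(6*t/5)/5.
Var(X_t) = E[X_t^2] - (E[X_t])^2 = x_0^2 * exp(2 mu t) * (exp(sigma^2 t) - 1) = 16*(exp(25*t/16) - 1)*exp(12*t/5)/25.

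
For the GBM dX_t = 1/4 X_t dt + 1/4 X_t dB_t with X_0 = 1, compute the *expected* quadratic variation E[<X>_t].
E[<X>_t] = exp(9*t/16)/9 - 1/9

<X>_t = int_0^t ((1/4) * X_s)^2 ds. Taking expectation inside the integral: E[<X>_t] = (1/4)^2 * int_0^t E[X_s^2] ds. For GBM, E[X_s^2] = x_0^2 * exp((2 mu + sigma^2) s). Integrating:
  E[<X>_t] = (1/4)^2 * 1^2 * (exp((2*(1/4) + (1/4)^2) t) - 1) / (2*(1/4) + (1/4)^2)
           = (1/4)^2 * 1^2 * (exp((9/16) t) - 1) / (9/16) = exp(9*t/16)/9 - 1/9.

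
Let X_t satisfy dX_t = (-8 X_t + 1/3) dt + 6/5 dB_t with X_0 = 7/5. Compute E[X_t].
E[X_t] = 1/24 + 163*exp(-8*t)/120

Taking expectations and using E[dB_t] = 0, the mean m(t) = E[X_t] satisfies the ODE m'(t) = a m(t) + b with m(0) = x_0. With a = -8, b = 1/3, x_0 = 7/5, the solution is
  m(t) = x_0 * exp(a t) + (b/a) * (exp(a t) - 1)
       = (7/5) * exp((-8) t) + ((1/3)/(-8)) * (exp((-8) t) - 1)
       = 1/24 + 163*exp(-8*t)/120.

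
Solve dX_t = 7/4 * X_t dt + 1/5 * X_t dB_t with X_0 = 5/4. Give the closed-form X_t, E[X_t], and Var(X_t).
X_t = 5/4 * exp((173/100) t + (1/5) B_t); E[X_t] = 5*exp(7*t/4)/4; Var(X_t) = 25*(exp(t/25) - 1)*exp(7*t/2)/16

For GBM dX = mu X dt + sigma X dB with X_0 = x_0, apply Itô to Y = log X: dY = (mu - sigma^2/2) dt + sigma dB, so Y_t = log(x_0) + (mu - sigma^2/2) t + sigma B_t and hence X_t = x_0 * exp((mu - sigma^2/2) t + sigma B_t).
With mu = 7/4, sigma = 1/5, x_0 = 5/4, this gives:
  X_t = 5/4 * exp((173/100) * t + (1/5) * B_t).
Since sigma*B_t ~ Normal(0, sigma^2 t), E[exp(sigma*B_t)] = exp(sigma^2 t / 2); so E[X_t] = x_0 * exp((mu - sigma^2/2) t) * exp(sigma^2 t / 2) = x_0 * exp(mu t) = 5*exp(7*t/4)/4.
Var(X_t) = E[X_t^2] - (E[X_t])^2 = x_0^2 * exp(2 mu t) * (exp(sigma^2 t) - 1) = 25*(exp(t/25) - 1)*exp(7*t/2)/16.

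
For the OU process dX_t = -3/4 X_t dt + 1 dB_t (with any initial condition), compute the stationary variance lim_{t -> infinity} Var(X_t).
lim Var(X_t) = 2/3

The OU SDE dX = -theta X dt + sigma dB admits the integrating factor exp(theta t): d(exp(theta t) X_t) = sigma exp(theta t) dB_t. Integrating from 0 to t gives X_t = x_0 * exp(-theta t) + sigma * int_0^t exp(-theta (t-s)) dB_s for any initial x_0. The Itô integral has variance (by the Itô isometry) sigma^2 * int_0^t exp(-2 theta (t - s)) ds = sigma^2 * (1 - exp(-2 theta t)) / (2 theta), independent of x_0.
With theta = 3/4, sigma = 1:
  Var(X_t) = (1)^2 * (1 - exp(-2*3/4 t)) / (2 * 3/4) = 2/3 - 2*exp(-3*t/2)/3.
As t -> infinity, exp(-2*3/4 t) -> 0, so the stationary variance is sigma^2 / (2 theta) = 2/3.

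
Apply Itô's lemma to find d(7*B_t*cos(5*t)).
d(7*B_t*cos(5*t)) = (-35*B_t*sin(5*t)) dt + (7*cos(5*t)) dB_t

Itô's formula for f(t, x): d f(t, B_t) = (f_t + (1/2) f_xx) dt + f_x dB_t. Compute partials of f(t, x) = 7*x*cos(5*t):
  f_t(t,x)  = -35*x*sin(5*t)
  f_x(t,x)  = 7*cos(5*t)
  f_xx(t,x) = 0
Assemble drift = f_t + (1/2) f_xx = -35*x*sin(5*t) and diffusion = f_x = 7*cos(5*t). Substituting x = B_t:
  d(7*B_t*cos(5*t)) = (-35*B_t*sin(5*t)) dt + (7*cos(5*t)) dB_t.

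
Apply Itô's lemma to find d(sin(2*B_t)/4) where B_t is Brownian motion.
d(sin(2*B_t)/4) = (-sin(2*B_t)/2) dt + (cos(2*B_t)/2) dB_t

Itô's formula for f(B_t) gives d f(B_t) = f'(B_t) dB_t + (1/2) f''(B_t) dt. Compute derivatives of f(x) = sin(2*x)/4:
  f'(x)  = cos(2*x)/2
  f''(x) = -sin(2*x)
Substitute x = B_t and multiply the f'' term by 1/2:
  drift     = (1/2) * (-sin(2*x)) evaluated at B_t = -sin(2*B_t)/2
  diffusion = (cos(2*x)/2) evaluated at B_t = cos(2*B_t)/2
Therefore d(sin(2*B_t)/4) = (-sin(2*B_t)/2) dt + (cos(2*B_t)/2) dB_t.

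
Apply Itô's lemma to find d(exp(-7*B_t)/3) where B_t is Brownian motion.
d(exp(-7*B_t)/3) = (49*exp(-7*B_t)/6) dt + (-7*exp(-7*B_t)/3) dB_t

Itô's formula for f(B_t) gives d f(B_t) = f'(B_t) dB_t + (1/2) f''(B_t) dt. Compute derivatives of f(x) = exp(-7*x)/3:
  f'(x)  = -7*exp(-7*x)/3
  f''(x) = 49*exp(-7*x)/3
Substitute x = B_t and multiply the f'' term by 1/2:
  drift     = (1/2) * (49*exp(-7*x)/3) evaluated at B_t = 49*exp(-7*B_t)/6
  diffusion = (-7*exp(-7*x)/3) evaluated at B_t = -7*exp(-7*B_t)/3
Therefore d(exp(-7*B_t)/3) = (49*exp(-7*B_t)/6) dt + (-7*exp(-7*B_t)/3) dB_t.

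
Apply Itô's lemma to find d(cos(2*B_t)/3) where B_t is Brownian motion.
d(cos(2*B_t)/3) = (-2*cos(2*B_t)/3) dt + (-2*sin(2*B_t)/3) dB_t

Itô's formula for f(B_t) gives d f(B_t) = f'(B_t) dB_t + (1/2) f''(B_t) dt. Compute derivatives of f(x) = cos(2*x)/3:
  f'(x)  = -2*sin(2*x)/3
  f''(x) = -4*cos(2*x)/3
Substitute x = B_t and multiply the f'' term by 1/2:
  drift     = (1/2) * (-4*cos(2*x)/3) evaluated at B_t = -2*cos(2*B_t)/3
  diffusion = (-2*sin(2*x)/3) evaluated at B_t = -2*sin(2*B_t)/3
Therefore d(cos(2*B_t)/3) = (-2*cos(2*B_t)/3) dt + (-2*sin(2*B_t)/3) dB_t.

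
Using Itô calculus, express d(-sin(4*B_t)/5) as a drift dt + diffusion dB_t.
d(-sin(4*B_t)/5) = (8*sin(4*B_t)/5) dt + (-4*cos(4*B_t)/5) dB_t

Itô's formula for f(B_t) gives d f(B_t) = f'(B_t) dB_t + (1/2) f''(B_t) dt. Compute derivatives of f(x) = -sin(4*x)/5:
  f'(x)  = -4*cos(4*x)/5
  f''(x) = 16*sin(4*x)/5
Substitute x = B_t and multiply the f'' term by 1/2:
  drift     = (1/2) * (16*sin(4*x)/5) evaluated at B_t = 8*sin(4*B_t)/5
  diffusion = (-4*cos(4*x)/5) evaluated at B_t = -4*cos(4*B_t)/5
Therefore d(-sin(4*B_t)/5) = (8*sin(4*B_t)/5) dt + (-4*cos(4*B_t)/5) dB_t.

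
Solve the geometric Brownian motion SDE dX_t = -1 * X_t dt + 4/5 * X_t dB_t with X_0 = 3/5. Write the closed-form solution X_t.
X_t = 3/5 * exp((-33/25) * t + (4/5) * B_t)

For GBM dX = mu X dt + sigma X dB with X_0 = x_0, apply Itô to Y = log X: dY = (mu - sigma^2/2) dt + sigma dB, so Y_t = log(x_0) + (mu - sigma^2/2) t + sigma B_t and hence X_t = x_0 * exp((mu - sigma^2/2) t + sigma B_t).
With mu = -1, sigma = 4/5, x_0 = 3/5, this gives:
  X_t = 3/5 * exp((-33/25) * t + (4/5) * B_t).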